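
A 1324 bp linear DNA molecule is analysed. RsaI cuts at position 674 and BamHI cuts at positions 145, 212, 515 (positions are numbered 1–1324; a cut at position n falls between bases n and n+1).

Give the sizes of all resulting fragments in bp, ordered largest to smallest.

650, 303, 159, 145, 67 bp

Combined cut positions (sorted): 145, 212, 515, 674.
Linear molecule, 4 cuts → 5 fragments:
  145 − 0 = 145 bp
  212 − 145 = 67 bp
  515 − 212 = 303 bp
  674 − 515 = 159 bp
  1324 − 674 = 650 bp
Sorted largest to smallest: 650, 303, 159, 145, 67 bp.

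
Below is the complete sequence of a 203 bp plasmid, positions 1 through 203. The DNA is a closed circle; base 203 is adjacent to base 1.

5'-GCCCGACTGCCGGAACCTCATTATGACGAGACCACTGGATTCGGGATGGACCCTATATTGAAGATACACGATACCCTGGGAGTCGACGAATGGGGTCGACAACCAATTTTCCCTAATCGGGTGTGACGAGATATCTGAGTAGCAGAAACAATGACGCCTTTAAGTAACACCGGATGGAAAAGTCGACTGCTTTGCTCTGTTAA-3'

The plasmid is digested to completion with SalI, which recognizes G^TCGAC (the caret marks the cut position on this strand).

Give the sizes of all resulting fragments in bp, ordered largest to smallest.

SalI sites (GTCGAC) start at positions 82, 95, 182.
SalI cuts after the first base of each site, so after positions 82, 95, 182.
Circular molecule, 3 cuts → 3 fragments:
  83–95 → 13 bp
  96–182 → 87 bp
  183–203 then 1–82 → 21 + 82 = 103 bp
Sorted largest to smallest: 103, 87, 13 bp.

103, 87, 13 bp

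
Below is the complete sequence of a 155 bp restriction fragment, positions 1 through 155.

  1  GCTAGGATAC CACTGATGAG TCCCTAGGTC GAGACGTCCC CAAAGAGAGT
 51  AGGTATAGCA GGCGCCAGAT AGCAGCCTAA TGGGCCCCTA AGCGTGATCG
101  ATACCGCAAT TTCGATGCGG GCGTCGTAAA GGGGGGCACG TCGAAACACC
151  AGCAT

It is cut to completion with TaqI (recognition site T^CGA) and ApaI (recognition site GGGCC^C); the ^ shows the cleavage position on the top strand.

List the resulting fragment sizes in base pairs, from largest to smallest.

57, 29, 29, 14, 14, 12 bp

TaqI sites (TCGA) start at positions 29, 98, 112, 141.
TaqI cuts after the first base of each site, so after positions 29, 98, 112, 141.
The ApaI site (GGGCCC) starts at position 82.
ApaI cuts after base 5 of each site (before the last base), so after position 86.
Combined cut positions: 29, 86, 98, 112, 141.
Linear molecule, 5 cuts → 6 fragments:
  1–29 → 29 bp
  30–86 → 57 bp
  87–98 → 12 bp
  99–112 → 14 bp
  113–141 → 29 bp
  142–155 → 14 bp
Sorted largest to smallest: 57, 29, 29, 14, 14, 12 bp.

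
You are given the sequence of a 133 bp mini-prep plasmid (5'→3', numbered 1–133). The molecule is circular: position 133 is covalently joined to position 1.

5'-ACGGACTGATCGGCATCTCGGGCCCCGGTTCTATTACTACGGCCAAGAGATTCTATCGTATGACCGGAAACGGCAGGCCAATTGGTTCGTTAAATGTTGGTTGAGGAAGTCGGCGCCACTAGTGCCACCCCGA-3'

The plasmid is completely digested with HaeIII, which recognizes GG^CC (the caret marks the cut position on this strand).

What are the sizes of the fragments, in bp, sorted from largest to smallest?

HaeIII sites (GGCC) start at positions 21, 41, 76.
HaeIII cuts after base 2 of each site, so after positions 22, 42, 77.
Circular molecule, 3 cuts → 3 fragments:
  23–42 → 20 bp
  43–77 → 35 bp
  78–133 then 1–22 → 56 + 22 = 78 bp
Sorted largest to smallest: 78, 35, 20 bp.

78, 35, 20 bp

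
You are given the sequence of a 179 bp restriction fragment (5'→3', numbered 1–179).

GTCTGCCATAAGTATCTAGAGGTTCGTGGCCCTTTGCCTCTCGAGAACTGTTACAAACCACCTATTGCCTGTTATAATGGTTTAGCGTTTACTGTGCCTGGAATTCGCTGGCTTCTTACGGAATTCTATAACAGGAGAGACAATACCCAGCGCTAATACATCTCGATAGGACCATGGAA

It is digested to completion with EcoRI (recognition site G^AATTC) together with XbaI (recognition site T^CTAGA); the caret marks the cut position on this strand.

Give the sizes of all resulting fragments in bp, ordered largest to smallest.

EcoRI sites (GAATTC) start at positions 101, 121.
EcoRI cuts after the first base of each site, so after positions 101, 121.
The XbaI site (TCTAGA) starts at position 15.
XbaI cuts after the first base of each site, so after position 15.
Combined cut positions: 15, 101, 121.
Linear molecule, 3 cuts → 4 fragments:
  1–15 → 15 bp
  16–101 → 86 bp
  102–121 → 20 bp
  122–179 → 58 bp
Sorted largest to smallest: 86, 58, 20, 15 bp.

86, 58, 20, 15 bp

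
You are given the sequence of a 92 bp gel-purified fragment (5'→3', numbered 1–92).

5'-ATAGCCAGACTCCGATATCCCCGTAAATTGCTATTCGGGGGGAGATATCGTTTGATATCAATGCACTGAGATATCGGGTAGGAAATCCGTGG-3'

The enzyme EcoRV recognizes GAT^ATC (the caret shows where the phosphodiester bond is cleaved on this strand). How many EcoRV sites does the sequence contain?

GATATC occurs starting at positions 14, 44, 54, 70.
EcoRV cuts at 4 sites.

4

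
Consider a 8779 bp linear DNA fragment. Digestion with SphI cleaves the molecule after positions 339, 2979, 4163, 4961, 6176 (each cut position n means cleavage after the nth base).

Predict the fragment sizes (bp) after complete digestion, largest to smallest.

Linear molecule, 5 cuts → 6 fragments:
  339 − 0 = 339 bp
  2979 − 339 = 2640 bp
  4163 − 2979 = 1184 bp
  4961 − 4163 = 798 bp
  6176 − 4961 = 1215 bp
  8779 − 6176 = 2603 bp
Sorted largest to smallest: 2640, 2603, 1215, 1184, 798, 339 bp.

2640, 2603, 1215, 1184, 798, 339 bp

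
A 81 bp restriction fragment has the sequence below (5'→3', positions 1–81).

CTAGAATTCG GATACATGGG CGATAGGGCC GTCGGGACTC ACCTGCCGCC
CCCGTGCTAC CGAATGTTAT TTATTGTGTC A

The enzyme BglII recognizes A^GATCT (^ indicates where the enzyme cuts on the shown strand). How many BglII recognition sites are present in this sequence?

0

No occurrence of AGATCT is present in the sequence.
BglII does not cut: 0 sites.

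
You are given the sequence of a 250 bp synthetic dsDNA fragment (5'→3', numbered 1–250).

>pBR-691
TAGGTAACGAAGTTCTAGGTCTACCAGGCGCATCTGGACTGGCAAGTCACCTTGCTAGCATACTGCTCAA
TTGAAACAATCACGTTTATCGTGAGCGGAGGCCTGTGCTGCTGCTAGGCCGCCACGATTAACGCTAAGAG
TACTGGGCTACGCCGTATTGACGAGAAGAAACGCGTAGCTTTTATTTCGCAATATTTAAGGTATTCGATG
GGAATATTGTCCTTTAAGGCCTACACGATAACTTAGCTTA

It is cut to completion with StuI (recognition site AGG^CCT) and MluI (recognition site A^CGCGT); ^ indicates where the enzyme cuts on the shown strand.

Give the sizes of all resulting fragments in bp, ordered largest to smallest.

101, 70, 58, 21 bp

StuI sites (AGGCCT) start at positions 99, 227.
StuI cuts after base 3 of each site, so after positions 101, 229.
The MluI site (ACGCGT) starts at position 171.
MluI cuts after the first base of each site, so after position 171.
Combined cut positions: 101, 171, 229.
Linear molecule, 3 cuts → 4 fragments:
  1–101 → 101 bp
  102–171 → 70 bp
  172–229 → 58 bp
  230–250 → 21 bp
Sorted largest to smallest: 101, 70, 58, 21 bp.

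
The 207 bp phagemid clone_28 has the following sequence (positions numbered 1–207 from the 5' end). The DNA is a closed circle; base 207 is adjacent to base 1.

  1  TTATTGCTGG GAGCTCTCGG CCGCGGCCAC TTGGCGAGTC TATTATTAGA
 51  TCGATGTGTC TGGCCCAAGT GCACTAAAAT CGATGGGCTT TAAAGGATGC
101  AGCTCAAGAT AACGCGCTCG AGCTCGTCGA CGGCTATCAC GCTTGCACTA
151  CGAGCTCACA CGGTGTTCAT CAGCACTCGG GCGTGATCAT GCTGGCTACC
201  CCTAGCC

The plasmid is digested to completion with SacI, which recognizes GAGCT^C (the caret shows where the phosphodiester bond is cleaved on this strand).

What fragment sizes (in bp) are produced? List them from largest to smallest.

SacI sites (GAGCTC) start at positions 11, 120, 152.
SacI cuts after base 5 of each site (before the last base), so after positions 15, 124, 156.
Circular molecule, 3 cuts → 3 fragments:
  16–124 → 109 bp
  125–156 → 32 bp
  157–207 then 1–15 → 51 + 15 = 66 bp
Sorted largest to smallest: 109, 66, 32 bp.

109, 66, 32 bp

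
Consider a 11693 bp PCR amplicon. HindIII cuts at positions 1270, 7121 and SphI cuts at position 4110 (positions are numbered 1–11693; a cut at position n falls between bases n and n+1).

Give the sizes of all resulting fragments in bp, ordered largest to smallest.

Combined cut positions (sorted): 1270, 4110, 7121.
Linear molecule, 3 cuts → 4 fragments:
  1270 − 0 = 1270 bp
  4110 − 1270 = 2840 bp
  7121 − 4110 = 3011 bp
  11693 − 7121 = 4572 bp
Sorted largest to smallest: 4572, 3011, 2840, 1270 bp.

4572, 3011, 2840, 1270 bp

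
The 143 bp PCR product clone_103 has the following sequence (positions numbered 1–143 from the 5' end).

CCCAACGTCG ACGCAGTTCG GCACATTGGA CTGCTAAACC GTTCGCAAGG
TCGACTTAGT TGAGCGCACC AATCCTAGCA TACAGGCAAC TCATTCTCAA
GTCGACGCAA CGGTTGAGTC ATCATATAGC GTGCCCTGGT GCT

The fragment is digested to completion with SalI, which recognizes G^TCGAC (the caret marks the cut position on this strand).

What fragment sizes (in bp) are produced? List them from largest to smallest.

SalI sites (GTCGAC) start at positions 7, 50, 101.
SalI cuts after the first base of each site, so after positions 7, 50, 101.
Linear molecule, 3 cuts → 4 fragments:
  1–7 → 7 bp
  8–50 → 43 bp
  51–101 → 51 bp
  102–143 → 42 bp
Sorted largest to smallest: 51, 43, 42, 7 bp.

51, 43, 42, 7 bp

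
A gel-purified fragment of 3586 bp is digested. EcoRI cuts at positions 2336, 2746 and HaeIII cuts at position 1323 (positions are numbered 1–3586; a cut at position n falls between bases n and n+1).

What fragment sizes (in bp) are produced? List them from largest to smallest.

1323, 1013, 840, 410 bp

Combined cut positions (sorted): 1323, 2336, 2746.
Linear molecule, 3 cuts → 4 fragments:
  1323 − 0 = 1323 bp
  2336 − 1323 = 1013 bp
  2746 − 2336 = 410 bp
  3586 − 2746 = 840 bp
Sorted largest to smallest: 1323, 1013, 840, 410 bp.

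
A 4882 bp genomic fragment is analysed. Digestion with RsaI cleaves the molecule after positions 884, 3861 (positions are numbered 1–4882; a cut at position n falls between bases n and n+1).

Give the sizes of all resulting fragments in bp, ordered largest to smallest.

Linear molecule, 2 cuts → 3 fragments:
  884 − 0 = 884 bp
  3861 − 884 = 2977 bp
  4882 − 3861 = 1021 bp
Sorted largest to smallest: 2977, 1021, 884 bp.

2977, 1021, 884 bp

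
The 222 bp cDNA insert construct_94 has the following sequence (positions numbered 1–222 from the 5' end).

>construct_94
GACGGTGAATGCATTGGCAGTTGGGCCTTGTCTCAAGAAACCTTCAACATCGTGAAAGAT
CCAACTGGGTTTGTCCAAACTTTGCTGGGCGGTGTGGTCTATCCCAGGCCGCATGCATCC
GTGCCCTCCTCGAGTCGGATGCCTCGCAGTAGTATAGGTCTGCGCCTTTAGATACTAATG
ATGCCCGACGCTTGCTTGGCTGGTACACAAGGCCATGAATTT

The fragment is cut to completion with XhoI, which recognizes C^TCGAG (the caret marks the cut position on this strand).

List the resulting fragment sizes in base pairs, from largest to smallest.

The XhoI site (CTCGAG) starts at position 129.
XhoI cuts after the first base of each site, so after position 129.
Linear molecule, 1 cut → 2 fragments:
  1–129 → 129 bp
  130–222 → 93 bp
Sorted largest to smallest: 129, 93 bp.

129, 93 bp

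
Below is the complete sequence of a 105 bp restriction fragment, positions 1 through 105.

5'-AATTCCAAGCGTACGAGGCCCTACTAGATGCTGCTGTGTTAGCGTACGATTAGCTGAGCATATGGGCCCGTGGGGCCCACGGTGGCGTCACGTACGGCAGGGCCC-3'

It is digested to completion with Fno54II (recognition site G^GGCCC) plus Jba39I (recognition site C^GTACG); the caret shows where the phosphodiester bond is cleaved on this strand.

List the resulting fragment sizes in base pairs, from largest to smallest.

33, 21, 18, 10, 9, 9, 5 bp

Fno54II sites (GGGCCC) start at positions 64, 73, 100.
Fno54II cuts after the first base of each site, so after positions 64, 73, 100.
Jba39I sites (CGTACG) start at positions 10, 43, 91.
Jba39I cuts after the first base of each site, so after positions 10, 43, 91.
Combined cut positions: 10, 43, 64, 73, 91, 100.
Linear molecule, 6 cuts → 7 fragments:
  1–10 → 10 bp
  11–43 → 33 bp
  44–64 → 21 bp
  65–73 → 9 bp
  74–91 → 18 bp
  92–100 → 9 bp
  101–105 → 5 bp
Sorted largest to smallest: 33, 21, 18, 10, 9, 9, 5 bp.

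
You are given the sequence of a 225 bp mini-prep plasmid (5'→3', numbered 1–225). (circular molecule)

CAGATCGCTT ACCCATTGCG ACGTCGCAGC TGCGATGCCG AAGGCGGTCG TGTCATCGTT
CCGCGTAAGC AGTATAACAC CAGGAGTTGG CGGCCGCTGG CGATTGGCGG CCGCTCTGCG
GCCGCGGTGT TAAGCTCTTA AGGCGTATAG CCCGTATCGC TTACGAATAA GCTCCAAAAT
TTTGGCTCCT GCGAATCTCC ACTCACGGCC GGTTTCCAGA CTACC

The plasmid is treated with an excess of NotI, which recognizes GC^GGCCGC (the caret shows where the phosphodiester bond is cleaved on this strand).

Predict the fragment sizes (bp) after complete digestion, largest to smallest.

197, 17, 11 bp

NotI sites (GCGGCCGC) start at positions 90, 107, 118.
NotI cuts after base 2 of each site, so after positions 91, 108, 119.
Circular molecule, 3 cuts → 3 fragments:
  92–108 → 17 bp
  109–119 → 11 bp
  120–225 then 1–91 → 106 + 91 = 197 bp
Sorted largest to smallest: 197, 17, 11 bp.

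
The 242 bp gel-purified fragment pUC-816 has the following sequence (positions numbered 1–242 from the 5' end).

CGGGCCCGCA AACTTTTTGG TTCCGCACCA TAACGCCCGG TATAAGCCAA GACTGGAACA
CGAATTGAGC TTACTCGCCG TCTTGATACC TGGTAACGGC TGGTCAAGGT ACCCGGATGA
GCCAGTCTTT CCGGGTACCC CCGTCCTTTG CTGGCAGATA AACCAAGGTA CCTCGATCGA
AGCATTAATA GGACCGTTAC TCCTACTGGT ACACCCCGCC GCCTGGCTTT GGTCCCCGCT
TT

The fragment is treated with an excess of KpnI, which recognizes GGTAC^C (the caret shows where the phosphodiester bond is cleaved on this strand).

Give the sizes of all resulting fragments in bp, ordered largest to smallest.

112, 71, 33, 26 bp

KpnI sites (GGTACC) start at positions 108, 134, 167.
KpnI cuts after base 5 of each site (before the last base), so after positions 112, 138, 171.
Linear molecule, 3 cuts → 4 fragments:
  1–112 → 112 bp
  113–138 → 26 bp
  139–171 → 33 bp
  172–242 → 71 bp
Sorted largest to smallest: 112, 71, 33, 26 bp.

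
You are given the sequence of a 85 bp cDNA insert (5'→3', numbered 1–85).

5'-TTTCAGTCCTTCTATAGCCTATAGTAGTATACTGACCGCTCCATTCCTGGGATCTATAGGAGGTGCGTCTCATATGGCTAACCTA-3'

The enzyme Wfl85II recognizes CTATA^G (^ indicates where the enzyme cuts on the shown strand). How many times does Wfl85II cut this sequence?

3

CTATAG occurs starting at positions 12, 19, 54.
Wfl85II cuts at 3 sites.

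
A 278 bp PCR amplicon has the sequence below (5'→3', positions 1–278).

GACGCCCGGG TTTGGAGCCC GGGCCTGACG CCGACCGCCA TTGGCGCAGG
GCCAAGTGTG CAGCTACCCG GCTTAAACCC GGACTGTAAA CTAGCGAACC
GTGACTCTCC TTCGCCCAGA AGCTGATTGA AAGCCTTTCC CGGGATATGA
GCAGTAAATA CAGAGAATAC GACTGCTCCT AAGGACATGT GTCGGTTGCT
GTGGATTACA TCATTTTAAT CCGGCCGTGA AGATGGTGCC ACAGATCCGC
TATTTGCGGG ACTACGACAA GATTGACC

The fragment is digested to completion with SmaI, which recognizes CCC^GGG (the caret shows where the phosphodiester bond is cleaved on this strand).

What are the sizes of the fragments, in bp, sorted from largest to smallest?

137, 121, 13, 7 bp

SmaI sites (CCCGGG) start at positions 5, 18, 139.
SmaI cuts after base 3 of each site, so after positions 7, 20, 141.
Linear molecule, 3 cuts → 4 fragments:
  1–7 → 7 bp
  8–20 → 13 bp
  21–141 → 121 bp
  142–278 → 137 bp
Sorted largest to smallest: 137, 121, 13, 7 bp.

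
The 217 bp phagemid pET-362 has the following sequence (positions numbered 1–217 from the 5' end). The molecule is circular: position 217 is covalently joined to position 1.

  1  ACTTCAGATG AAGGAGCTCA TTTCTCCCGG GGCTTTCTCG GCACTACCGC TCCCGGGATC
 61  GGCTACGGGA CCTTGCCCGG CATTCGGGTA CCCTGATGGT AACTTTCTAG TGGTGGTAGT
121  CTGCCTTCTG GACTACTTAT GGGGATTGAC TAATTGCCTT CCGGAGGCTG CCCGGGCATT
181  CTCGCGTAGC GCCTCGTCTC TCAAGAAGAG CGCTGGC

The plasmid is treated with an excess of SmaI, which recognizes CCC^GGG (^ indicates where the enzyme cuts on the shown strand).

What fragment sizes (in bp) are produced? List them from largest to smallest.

SmaI sites (CCCGGG) start at positions 26, 52, 171.
SmaI cuts after base 3 of each site, so after positions 28, 54, 173.
Circular molecule, 3 cuts → 3 fragments:
  29–54 → 26 bp
  55–173 → 119 bp
  174–217 then 1–28 → 44 + 28 = 72 bp
Sorted largest to smallest: 119, 72, 26 bp.

119, 72, 26 bp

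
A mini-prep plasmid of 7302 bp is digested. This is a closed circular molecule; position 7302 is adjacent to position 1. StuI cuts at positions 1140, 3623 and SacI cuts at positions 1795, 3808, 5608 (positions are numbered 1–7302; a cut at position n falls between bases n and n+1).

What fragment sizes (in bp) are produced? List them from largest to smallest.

2834, 1828, 1800, 655, 185 bp

Combined cut positions (sorted): 1140, 1795, 3623, 3808, 5608.
Circular molecule, 5 cuts → 5 fragments:
  1795 − 1140 = 655 bp
  3623 − 1795 = 1828 bp
  3808 − 3623 = 185 bp
  5608 − 3808 = 1800 bp
  wrap: 7302 − 5608 + 1140 = 2834 bp
Sorted largest to smallest: 2834, 1828, 1800, 655, 185 bp.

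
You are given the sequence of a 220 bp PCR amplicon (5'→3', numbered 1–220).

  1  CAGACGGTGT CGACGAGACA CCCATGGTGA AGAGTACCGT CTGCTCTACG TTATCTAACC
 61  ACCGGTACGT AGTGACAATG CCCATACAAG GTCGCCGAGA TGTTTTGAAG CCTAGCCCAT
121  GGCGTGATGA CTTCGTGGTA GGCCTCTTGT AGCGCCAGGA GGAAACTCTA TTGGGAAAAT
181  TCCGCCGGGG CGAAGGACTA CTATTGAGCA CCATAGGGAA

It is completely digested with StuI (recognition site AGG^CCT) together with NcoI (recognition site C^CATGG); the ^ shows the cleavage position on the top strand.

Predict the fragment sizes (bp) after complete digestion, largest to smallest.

95, 78, 25, 22 bp

The StuI site (AGGCCT) starts at position 140.
StuI cuts after base 3 of each site, so after position 142.
NcoI sites (CCATGG) start at positions 22, 117.
NcoI cuts after the first base of each site, so after positions 22, 117.
Combined cut positions: 22, 117, 142.
Linear molecule, 3 cuts → 4 fragments:
  1–22 → 22 bp
  23–117 → 95 bp
  118–142 → 25 bp
  143–220 → 78 bp
Sorted largest to smallest: 95, 78, 25, 22 bp.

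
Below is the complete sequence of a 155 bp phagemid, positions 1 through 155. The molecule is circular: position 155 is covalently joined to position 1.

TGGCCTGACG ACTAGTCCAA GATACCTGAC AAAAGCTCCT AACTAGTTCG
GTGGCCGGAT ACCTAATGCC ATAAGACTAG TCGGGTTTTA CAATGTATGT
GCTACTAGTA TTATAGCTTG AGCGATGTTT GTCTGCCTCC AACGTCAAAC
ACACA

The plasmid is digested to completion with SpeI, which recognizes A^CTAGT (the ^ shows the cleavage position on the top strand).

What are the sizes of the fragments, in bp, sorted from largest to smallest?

SpeI sites (ACTAGT) start at positions 11, 42, 76, 104.
SpeI cuts after the first base of each site, so after positions 11, 42, 76, 104.
Circular molecule, 4 cuts → 4 fragments:
  12–42 → 31 bp
  43–76 → 34 bp
  77–104 → 28 bp
  105–155 then 1–11 → 51 + 11 = 62 bp
Sorted largest to smallest: 62, 34, 31, 28 bp.

62, 34, 31, 28 bp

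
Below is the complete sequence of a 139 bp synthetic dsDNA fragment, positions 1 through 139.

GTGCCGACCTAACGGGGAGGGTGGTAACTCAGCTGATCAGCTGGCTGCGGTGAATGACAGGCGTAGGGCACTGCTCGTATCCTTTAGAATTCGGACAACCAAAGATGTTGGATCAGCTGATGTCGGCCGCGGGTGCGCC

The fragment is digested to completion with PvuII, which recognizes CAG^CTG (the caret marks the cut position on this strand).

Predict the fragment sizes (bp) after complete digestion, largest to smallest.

PvuII sites (CAGCTG) start at positions 30, 38, 114.
PvuII cuts after base 3 of each site, so after positions 32, 40, 116.
Linear molecule, 3 cuts → 4 fragments:
  1–32 → 32 bp
  33–40 → 8 bp
  41–116 → 76 bp
  117–139 → 23 bp
Sorted largest to smallest: 76, 32, 23, 8 bp.

76, 32, 23, 8 bp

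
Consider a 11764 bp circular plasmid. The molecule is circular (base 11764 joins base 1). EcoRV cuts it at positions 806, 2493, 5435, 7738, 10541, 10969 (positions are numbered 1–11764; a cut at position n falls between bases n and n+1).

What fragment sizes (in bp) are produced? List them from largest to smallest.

2942, 2803, 2303, 1687, 1601, 428 bp

Circular molecule, 6 cuts → 6 fragments:
  2493 − 806 = 1687 bp
  5435 − 2493 = 2942 bp
  7738 − 5435 = 2303 bp
  10541 − 7738 = 2803 bp
  10969 − 10541 = 428 bp
  wrap: 11764 − 10969 + 806 = 1601 bp
Sorted largest to smallest: 2942, 2803, 2303, 1687, 1601, 428 bp.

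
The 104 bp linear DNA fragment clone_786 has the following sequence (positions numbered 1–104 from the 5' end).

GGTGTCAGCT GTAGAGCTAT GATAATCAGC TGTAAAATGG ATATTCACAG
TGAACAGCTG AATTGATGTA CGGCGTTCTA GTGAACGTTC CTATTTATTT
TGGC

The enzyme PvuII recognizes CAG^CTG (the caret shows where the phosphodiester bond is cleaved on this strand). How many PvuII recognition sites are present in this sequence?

3

CAGCTG occurs starting at positions 6, 27, 55.
PvuII cuts at 3 sites.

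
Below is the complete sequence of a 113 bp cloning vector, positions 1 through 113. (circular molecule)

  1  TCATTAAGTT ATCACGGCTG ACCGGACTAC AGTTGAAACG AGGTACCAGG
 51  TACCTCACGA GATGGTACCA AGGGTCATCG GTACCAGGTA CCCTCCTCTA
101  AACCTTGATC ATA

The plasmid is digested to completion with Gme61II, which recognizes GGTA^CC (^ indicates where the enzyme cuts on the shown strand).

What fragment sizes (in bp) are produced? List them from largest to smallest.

Gme61II sites (GGTACC) start at positions 42, 49, 64, 80, 87.
Gme61II cuts after base 4 of each site, so after positions 45, 52, 67, 83, 90.
Circular molecule, 5 cuts → 5 fragments:
  46–52 → 7 bp
  53–67 → 15 bp
  68–83 → 16 bp
  84–90 → 7 bp
  91–113 then 1–45 → 23 + 45 = 68 bp
Sorted largest to smallest: 68, 16, 15, 7, 7 bp.

68, 16, 15, 7, 7 bp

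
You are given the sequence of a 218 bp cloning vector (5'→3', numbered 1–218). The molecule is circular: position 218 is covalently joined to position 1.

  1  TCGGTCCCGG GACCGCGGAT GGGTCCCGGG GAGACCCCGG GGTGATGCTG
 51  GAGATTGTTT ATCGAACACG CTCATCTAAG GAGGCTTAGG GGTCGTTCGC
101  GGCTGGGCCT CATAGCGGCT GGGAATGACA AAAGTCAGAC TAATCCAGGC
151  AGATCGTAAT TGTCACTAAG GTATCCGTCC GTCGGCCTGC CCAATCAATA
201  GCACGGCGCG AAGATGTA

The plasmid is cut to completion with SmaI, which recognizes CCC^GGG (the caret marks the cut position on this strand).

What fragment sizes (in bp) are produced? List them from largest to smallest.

SmaI sites (CCCGGG) start at positions 6, 25, 36.
SmaI cuts after base 3 of each site, so after positions 8, 27, 38.
Circular molecule, 3 cuts → 3 fragments:
  9–27 → 19 bp
  28–38 → 11 bp
  39–218 then 1–8 → 180 + 8 = 188 bp
Sorted largest to smallest: 188, 19, 11 bp.

188, 19, 11 bp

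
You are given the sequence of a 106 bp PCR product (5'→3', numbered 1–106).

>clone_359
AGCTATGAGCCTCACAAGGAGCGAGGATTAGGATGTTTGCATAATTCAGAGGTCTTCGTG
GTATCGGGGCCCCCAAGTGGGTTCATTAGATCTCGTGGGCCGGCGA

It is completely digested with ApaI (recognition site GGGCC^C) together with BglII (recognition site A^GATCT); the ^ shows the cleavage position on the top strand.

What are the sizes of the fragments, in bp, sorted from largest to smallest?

The ApaI site (GGGCCC) starts at position 67.
ApaI cuts after base 5 of each site (before the last base), so after position 71.
The BglII site (AGATCT) starts at position 88.
BglII cuts after the first base of each site, so after position 88.
Combined cut positions: 71, 88.
Linear molecule, 2 cuts → 3 fragments:
  1–71 → 71 bp
  72–88 → 17 bp
  89–106 → 18 bp
Sorted largest to smallest: 71, 18, 17 bp.

71, 18, 17 bp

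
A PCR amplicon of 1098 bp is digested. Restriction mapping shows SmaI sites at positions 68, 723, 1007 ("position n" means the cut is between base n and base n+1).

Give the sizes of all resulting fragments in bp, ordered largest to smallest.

655, 284, 91, 68 bp

Linear molecule, 3 cuts → 4 fragments:
  68 − 0 = 68 bp
  723 − 68 = 655 bp
  1007 − 723 = 284 bp
  1098 − 1007 = 91 bp
Sorted largest to smallest: 655, 284, 91, 68 bp.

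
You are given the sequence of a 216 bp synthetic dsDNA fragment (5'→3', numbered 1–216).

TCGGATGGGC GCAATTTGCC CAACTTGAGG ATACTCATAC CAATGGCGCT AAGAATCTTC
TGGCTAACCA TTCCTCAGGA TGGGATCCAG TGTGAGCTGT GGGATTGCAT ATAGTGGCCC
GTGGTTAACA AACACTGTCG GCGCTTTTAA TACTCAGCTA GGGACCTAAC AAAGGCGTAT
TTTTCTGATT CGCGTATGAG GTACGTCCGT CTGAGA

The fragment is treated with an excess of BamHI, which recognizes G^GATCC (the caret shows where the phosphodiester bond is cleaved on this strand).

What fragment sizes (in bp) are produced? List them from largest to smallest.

The BamHI site (GGATCC) starts at position 83.
BamHI cuts after the first base of each site, so after position 83.
Linear molecule, 1 cut → 2 fragments:
  1–83 → 83 bp
  84–216 → 133 bp
Sorted largest to smallest: 133, 83 bp.

133, 83 bp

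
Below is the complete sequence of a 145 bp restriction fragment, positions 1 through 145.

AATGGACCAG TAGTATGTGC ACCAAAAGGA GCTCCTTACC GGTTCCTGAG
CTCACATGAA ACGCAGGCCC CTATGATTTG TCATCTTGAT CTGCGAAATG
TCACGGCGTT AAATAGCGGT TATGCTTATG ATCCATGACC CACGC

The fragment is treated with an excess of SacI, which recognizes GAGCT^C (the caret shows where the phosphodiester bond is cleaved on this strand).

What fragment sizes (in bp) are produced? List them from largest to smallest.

SacI sites (GAGCTC) start at positions 29, 48.
SacI cuts after base 5 of each site (before the last base), so after positions 33, 52.
Linear molecule, 2 cuts → 3 fragments:
  1–33 → 33 bp
  34–52 → 19 bp
  53–145 → 93 bp
Sorted largest to smallest: 93, 33, 19 bp.

93, 33, 19 bp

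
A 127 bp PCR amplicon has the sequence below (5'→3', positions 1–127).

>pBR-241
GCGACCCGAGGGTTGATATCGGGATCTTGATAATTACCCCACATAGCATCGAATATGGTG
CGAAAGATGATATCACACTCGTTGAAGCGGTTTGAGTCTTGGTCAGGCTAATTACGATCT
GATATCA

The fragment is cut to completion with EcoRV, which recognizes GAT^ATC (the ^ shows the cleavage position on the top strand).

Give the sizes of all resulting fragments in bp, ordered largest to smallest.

EcoRV sites (GATATC) start at positions 15, 69, 121.
EcoRV cuts after base 3 of each site, so after positions 17, 71, 123.
Linear molecule, 3 cuts → 4 fragments:
  1–17 → 17 bp
  18–71 → 54 bp
  72–123 → 52 bp
  124–127 → 4 bp
Sorted largest to smallest: 54, 52, 17, 4 bp.

54, 52, 17, 4 bp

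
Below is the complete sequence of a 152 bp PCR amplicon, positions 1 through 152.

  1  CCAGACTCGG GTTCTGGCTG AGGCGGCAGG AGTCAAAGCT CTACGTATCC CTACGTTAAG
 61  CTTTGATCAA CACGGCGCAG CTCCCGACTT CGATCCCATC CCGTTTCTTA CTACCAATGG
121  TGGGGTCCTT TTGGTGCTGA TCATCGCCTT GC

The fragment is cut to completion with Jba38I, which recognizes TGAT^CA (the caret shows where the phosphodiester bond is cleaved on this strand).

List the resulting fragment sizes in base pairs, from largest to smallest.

74, 67, 11 bp

Jba38I sites (TGATCA) start at positions 64, 138.
Jba38I cuts after base 4 of each site, so after positions 67, 141.
Linear molecule, 2 cuts → 3 fragments:
  1–67 → 67 bp
  68–141 → 74 bp
  142–152 → 11 bp
Sorted largest to smallest: 74, 67, 11 bp.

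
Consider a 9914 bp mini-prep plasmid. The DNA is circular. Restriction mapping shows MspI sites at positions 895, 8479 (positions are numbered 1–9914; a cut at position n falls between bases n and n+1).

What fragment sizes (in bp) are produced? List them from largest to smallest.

Circular molecule, 2 cuts → 2 fragments:
  8479 − 895 = 7584 bp
  wrap: 9914 − 8479 + 895 = 2330 bp
Sorted largest to smallest: 7584, 2330 bp.

7584, 2330 bp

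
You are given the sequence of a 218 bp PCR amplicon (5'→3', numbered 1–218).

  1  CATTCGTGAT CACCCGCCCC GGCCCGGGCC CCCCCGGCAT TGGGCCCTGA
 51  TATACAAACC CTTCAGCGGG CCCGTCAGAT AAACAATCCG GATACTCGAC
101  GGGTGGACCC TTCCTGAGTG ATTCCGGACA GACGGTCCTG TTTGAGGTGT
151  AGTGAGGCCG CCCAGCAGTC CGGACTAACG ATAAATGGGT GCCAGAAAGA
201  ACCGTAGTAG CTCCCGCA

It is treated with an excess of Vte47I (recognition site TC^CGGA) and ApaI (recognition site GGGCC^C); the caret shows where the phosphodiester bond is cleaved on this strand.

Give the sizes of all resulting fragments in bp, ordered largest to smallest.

Vte47I sites (TCCGGA) start at positions 87, 123, 169.
Vte47I cuts after base 2 of each site, so after positions 88, 124, 170.
ApaI sites (GGGCCC) start at positions 26, 42, 68.
ApaI cuts after base 5 of each site (before the last base), so after positions 30, 46, 72.
Combined cut positions: 30, 46, 72, 88, 124, 170.
Linear molecule, 6 cuts → 7 fragments:
  1–30 → 30 bp
  31–46 → 16 bp
  47–72 → 26 bp
  73–88 → 16 bp
  89–124 → 36 bp
  125–170 → 46 bp
  171–218 → 48 bp
Sorted largest to smallest: 48, 46, 36, 30, 26, 16, 16 bp.

48, 46, 36, 30, 26, 16, 16 bp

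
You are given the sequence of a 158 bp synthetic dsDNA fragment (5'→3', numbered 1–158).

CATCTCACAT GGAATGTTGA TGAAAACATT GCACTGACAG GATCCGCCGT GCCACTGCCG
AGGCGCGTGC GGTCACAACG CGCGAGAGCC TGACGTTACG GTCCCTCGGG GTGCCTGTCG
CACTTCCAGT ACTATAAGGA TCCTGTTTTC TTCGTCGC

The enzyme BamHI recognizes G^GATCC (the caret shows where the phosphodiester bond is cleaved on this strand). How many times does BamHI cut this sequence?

GGATCC occurs starting at positions 40, 138.
BamHI cuts at 2 sites.

2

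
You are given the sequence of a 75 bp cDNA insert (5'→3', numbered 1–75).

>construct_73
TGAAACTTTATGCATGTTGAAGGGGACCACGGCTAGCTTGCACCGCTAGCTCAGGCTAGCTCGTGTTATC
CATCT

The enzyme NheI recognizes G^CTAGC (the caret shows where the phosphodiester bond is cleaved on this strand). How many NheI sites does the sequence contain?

GCTAGC occurs starting at positions 32, 45, 55.
NheI cuts at 3 sites.

3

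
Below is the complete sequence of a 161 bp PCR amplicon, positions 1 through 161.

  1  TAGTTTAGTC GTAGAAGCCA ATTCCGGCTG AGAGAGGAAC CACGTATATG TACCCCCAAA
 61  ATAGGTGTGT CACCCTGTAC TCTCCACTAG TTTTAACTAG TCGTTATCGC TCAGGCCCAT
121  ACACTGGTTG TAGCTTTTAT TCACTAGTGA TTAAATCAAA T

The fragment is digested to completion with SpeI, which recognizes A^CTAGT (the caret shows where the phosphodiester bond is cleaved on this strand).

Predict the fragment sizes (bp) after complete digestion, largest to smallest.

SpeI sites (ACTAGT) start at positions 86, 96, 143.
SpeI cuts after the first base of each site, so after positions 86, 96, 143.
Linear molecule, 3 cuts → 4 fragments:
  1–86 → 86 bp
  87–96 → 10 bp
  97–143 → 47 bp
  144–161 → 18 bp
Sorted largest to smallest: 86, 47, 18, 10 bp.

86, 47, 18, 10 bp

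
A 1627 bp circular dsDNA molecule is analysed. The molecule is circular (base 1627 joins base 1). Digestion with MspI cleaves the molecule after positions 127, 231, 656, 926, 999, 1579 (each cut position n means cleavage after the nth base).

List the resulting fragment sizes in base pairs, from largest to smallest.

Circular molecule, 6 cuts → 6 fragments:
  231 − 127 = 104 bp
  656 − 231 = 425 bp
  926 − 656 = 270 bp
  999 − 926 = 73 bp
  1579 − 999 = 580 bp
  wrap: 1627 − 1579 + 127 = 175 bp
Sorted largest to smallest: 580, 425, 270, 175, 104, 73 bp.

580, 425, 270, 175, 104, 73 bp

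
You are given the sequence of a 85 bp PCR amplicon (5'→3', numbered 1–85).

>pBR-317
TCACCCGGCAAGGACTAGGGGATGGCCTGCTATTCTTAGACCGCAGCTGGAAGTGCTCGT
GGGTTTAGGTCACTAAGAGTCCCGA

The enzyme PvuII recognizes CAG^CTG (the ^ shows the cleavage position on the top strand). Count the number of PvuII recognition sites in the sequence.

1

CAGCTG occurs starting at position 44.
PvuII cuts at 1 site.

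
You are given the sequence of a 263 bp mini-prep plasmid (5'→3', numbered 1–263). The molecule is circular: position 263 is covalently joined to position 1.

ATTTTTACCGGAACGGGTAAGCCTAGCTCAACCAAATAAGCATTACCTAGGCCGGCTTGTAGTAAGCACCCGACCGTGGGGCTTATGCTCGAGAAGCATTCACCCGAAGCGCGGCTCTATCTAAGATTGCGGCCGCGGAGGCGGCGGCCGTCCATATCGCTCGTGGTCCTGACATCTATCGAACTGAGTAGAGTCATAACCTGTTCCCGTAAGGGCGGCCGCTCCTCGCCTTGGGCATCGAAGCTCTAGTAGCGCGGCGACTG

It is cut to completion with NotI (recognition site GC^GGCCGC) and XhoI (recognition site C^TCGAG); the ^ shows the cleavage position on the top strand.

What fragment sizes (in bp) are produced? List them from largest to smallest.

135, 86, 42 bp

NotI sites (GCGGCCGC) start at positions 129, 215.
NotI cuts after base 2 of each site, so after positions 130, 216.
The XhoI site (CTCGAG) starts at position 88.
XhoI cuts after the first base of each site, so after position 88.
Combined cut positions: 88, 130, 216.
Circular molecule, 3 cuts → 3 fragments:
  89–130 → 42 bp
  131–216 → 86 bp
  217–263 then 1–88 → 47 + 88 = 135 bp
Sorted largest to smallest: 135, 86, 42 bp.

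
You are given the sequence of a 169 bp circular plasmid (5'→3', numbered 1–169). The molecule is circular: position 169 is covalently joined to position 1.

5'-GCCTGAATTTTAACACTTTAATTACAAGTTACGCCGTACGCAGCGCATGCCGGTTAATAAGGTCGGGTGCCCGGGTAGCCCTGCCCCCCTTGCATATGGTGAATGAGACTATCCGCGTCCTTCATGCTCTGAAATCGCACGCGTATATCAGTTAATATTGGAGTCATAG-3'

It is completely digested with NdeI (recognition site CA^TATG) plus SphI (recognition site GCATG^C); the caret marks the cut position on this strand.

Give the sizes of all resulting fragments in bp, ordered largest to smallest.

The NdeI site (CATATG) starts at position 93.
NdeI cuts after base 2 of each site, so after position 94.
The SphI site (GCATGC) starts at position 45.
SphI cuts after base 5 of each site (before the last base), so after position 49.
Combined cut positions: 49, 94.
Circular molecule, 2 cuts → 2 fragments:
  50–94 → 45 bp
  95–169 then 1–49 → 75 + 49 = 124 bp
Sorted largest to smallest: 124, 45 bp.

124, 45 bp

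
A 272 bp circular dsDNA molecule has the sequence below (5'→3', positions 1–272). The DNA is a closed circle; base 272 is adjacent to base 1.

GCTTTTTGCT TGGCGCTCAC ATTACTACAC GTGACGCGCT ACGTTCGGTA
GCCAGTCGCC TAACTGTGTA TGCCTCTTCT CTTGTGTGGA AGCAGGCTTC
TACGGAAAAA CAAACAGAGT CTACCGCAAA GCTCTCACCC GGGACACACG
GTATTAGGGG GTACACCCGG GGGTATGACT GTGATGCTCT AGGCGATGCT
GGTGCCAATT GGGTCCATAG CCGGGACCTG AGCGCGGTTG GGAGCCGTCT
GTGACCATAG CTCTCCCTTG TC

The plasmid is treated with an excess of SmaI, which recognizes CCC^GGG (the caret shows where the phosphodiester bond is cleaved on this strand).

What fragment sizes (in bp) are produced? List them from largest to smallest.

SmaI sites (CCCGGG) start at positions 138, 166.
SmaI cuts after base 3 of each site, so after positions 140, 168.
Circular molecule, 2 cuts → 2 fragments:
  141–168 → 28 bp
  169–272 then 1–140 → 104 + 140 = 244 bp
Sorted largest to smallest: 244, 28 bp.

244, 28 bp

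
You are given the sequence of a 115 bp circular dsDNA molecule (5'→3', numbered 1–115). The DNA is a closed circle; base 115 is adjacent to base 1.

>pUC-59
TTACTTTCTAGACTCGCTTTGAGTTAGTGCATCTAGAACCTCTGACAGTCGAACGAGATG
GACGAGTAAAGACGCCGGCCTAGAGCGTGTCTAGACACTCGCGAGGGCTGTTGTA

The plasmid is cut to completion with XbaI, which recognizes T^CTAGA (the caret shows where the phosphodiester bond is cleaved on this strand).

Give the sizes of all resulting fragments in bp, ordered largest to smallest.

58, 32, 25 bp

XbaI sites (TCTAGA) start at positions 7, 32, 90.
XbaI cuts after the first base of each site, so after positions 7, 32, 90.
Circular molecule, 3 cuts → 3 fragments:
  8–32 → 25 bp
  33–90 → 58 bp
  91–115 then 1–7 → 25 + 7 = 32 bp
Sorted largest to smallest: 58, 32, 25 bp.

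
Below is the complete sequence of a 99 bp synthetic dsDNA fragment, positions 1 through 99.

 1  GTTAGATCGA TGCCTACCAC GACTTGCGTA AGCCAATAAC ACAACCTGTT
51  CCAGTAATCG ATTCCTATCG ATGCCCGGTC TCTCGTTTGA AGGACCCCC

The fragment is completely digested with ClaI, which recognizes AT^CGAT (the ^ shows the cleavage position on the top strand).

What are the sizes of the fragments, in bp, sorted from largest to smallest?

ClaI sites (ATCGAT) start at positions 6, 57, 67.
ClaI cuts after base 2 of each site, so after positions 7, 58, 68.
Linear molecule, 3 cuts → 4 fragments:
  1–7 → 7 bp
  8–58 → 51 bp
  59–68 → 10 bp
  69–99 → 31 bp
Sorted largest to smallest: 51, 31, 10, 7 bp.

51, 31, 10, 7 bp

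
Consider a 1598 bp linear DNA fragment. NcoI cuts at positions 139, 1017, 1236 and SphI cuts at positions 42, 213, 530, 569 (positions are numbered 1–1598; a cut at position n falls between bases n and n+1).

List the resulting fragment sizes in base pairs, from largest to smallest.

Combined cut positions (sorted): 42, 139, 213, 530, 569, 1017, 1236.
Linear molecule, 7 cuts → 8 fragments:
  42 − 0 = 42 bp
  139 − 42 = 97 bp
  213 − 139 = 74 bp
  530 − 213 = 317 bp
  569 − 530 = 39 bp
  1017 − 569 = 448 bp
  1236 − 1017 = 219 bp
  1598 − 1236 = 362 bp
Sorted largest to smallest: 448, 362, 317, 219, 97, 74, 42, 39 bp.

448, 362, 317, 219, 97, 74, 42, 39 bp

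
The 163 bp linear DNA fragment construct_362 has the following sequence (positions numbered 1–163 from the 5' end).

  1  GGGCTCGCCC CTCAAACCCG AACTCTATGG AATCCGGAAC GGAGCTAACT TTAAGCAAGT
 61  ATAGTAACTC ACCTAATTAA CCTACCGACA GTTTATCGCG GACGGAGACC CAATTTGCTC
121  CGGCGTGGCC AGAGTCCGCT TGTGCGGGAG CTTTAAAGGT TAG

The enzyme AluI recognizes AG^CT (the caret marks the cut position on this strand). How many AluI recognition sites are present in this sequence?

2

AGCT occurs starting at positions 43, 149.
AluI cuts at 2 sites.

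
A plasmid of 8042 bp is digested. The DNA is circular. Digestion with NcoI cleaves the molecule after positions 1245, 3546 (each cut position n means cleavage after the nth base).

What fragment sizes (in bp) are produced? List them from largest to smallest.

Circular molecule, 2 cuts → 2 fragments:
  3546 − 1245 = 2301 bp
  wrap: 8042 − 3546 + 1245 = 5741 bp
Sorted largest to smallest: 5741, 2301 bp.

5741, 2301 bp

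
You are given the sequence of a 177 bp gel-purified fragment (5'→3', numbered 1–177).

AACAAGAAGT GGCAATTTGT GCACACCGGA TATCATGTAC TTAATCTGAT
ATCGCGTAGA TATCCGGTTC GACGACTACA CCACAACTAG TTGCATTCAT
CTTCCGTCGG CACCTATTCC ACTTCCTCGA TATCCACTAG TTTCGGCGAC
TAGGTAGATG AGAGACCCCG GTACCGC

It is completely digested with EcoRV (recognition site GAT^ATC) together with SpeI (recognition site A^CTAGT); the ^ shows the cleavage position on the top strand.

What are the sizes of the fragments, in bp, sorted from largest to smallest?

EcoRV sites (GATATC) start at positions 29, 48, 59, 129.
EcoRV cuts after base 3 of each site, so after positions 31, 50, 61, 131.
SpeI sites (ACTAGT) start at positions 86, 136.
SpeI cuts after the first base of each site, so after positions 86, 136.
Combined cut positions: 31, 50, 61, 86, 131, 136.
Linear molecule, 6 cuts → 7 fragments:
  1–31 → 31 bp
  32–50 → 19 bp
  51–61 → 11 bp
  62–86 → 25 bp
  87–131 → 45 bp
  132–136 → 5 bp
  137–177 → 41 bp
Sorted largest to smallest: 45, 41, 31, 25, 19, 11, 5 bp.

45, 41, 31, 25, 19, 11, 5 bp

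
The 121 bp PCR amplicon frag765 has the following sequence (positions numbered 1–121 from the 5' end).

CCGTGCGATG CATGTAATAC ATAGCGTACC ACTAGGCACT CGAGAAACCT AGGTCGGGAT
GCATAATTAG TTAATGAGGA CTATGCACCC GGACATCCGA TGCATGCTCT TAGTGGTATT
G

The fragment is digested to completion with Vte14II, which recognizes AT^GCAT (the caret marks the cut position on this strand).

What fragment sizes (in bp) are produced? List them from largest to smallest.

51, 41, 20, 9 bp

Vte14II sites (ATGCAT) start at positions 8, 59, 100.
Vte14II cuts after base 2 of each site, so after positions 9, 60, 101.
Linear molecule, 3 cuts → 4 fragments:
  1–9 → 9 bp
  10–60 → 51 bp
  61–101 → 41 bp
  102–121 → 20 bp
Sorted largest to smallest: 51, 41, 20, 9 bp.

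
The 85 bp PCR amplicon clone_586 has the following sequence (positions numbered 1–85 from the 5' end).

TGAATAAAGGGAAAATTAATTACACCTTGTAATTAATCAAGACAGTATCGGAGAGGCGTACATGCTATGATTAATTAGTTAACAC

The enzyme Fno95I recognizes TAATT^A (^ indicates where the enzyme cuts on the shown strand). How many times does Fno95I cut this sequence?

3

TAATTA occurs starting at positions 17, 30, 72.
Fno95I cuts at 3 sites.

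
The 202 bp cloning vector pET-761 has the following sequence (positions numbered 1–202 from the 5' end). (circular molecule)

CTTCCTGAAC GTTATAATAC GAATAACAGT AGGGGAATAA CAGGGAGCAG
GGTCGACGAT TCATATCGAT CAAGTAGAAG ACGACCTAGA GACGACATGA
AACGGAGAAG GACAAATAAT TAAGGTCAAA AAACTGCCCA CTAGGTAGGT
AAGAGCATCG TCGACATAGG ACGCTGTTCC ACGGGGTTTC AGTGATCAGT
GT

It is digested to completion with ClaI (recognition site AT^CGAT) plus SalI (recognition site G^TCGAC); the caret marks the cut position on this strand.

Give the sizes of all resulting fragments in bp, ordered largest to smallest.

94, 94, 14 bp

The ClaI site (ATCGAT) starts at position 65.
ClaI cuts after base 2 of each site, so after position 66.
SalI sites (GTCGAC) start at positions 52, 160.
SalI cuts after the first base of each site, so after positions 52, 160.
Combined cut positions: 52, 66, 160.
Circular molecule, 3 cuts → 3 fragments:
  53–66 → 14 bp
  67–160 → 94 bp
  161–202 then 1–52 → 42 + 52 = 94 bp
Sorted largest to smallest: 94, 94, 14 bp.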